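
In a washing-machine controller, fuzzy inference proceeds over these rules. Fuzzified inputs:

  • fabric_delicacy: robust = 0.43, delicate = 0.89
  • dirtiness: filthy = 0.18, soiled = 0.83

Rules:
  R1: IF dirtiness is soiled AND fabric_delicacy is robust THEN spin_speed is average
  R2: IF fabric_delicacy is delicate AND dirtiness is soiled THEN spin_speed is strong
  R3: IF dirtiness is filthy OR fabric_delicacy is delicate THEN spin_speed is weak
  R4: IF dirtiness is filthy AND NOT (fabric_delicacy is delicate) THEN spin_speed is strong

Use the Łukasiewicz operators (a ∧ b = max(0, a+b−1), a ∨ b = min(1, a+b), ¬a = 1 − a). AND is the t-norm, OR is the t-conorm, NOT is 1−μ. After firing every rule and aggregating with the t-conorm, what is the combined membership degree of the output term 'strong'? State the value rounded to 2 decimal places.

0.72

R1: soiled=0.83, robust=0.43; AND[max(0, a+b−1)] → w = 0.26
R2: delicate=0.89, soiled=0.83; AND[max(0, a+b−1)] → w = 0.72
R3: filthy=0.18, delicate=0.89; OR[min(1, a+b)] → w = 1.00
R4: filthy=0.18, ¬delicate=1−0.89=0.11; AND[max(0, a+b−1)] → w = 0.00
Rules with consequent 'strong': {R2, R4} → strengths 0.72, 0.00
Aggregate via t-conorm [min(1, a+b)]: 0.72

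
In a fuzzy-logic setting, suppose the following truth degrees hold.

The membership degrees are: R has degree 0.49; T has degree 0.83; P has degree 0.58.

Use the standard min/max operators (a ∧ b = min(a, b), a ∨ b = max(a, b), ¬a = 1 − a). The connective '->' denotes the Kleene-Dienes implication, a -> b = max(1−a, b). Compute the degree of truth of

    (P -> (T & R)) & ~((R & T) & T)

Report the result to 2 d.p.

T & R = min(a, b) on (0.83, 0.49) = 0.49
P -> (T & R)  [Kleene-Dienes: max(1−a, b)] with a=0.58, b=0.49 → 0.49
R & T = min(a, b) on (0.49, 0.83) = 0.49
(R & T) & T = min(a, b) on (0.49, 0.83) = 0.49
~((R & T) & T) = 1 − 0.49 = 0.51
(P -> (T & R)) & ~((R & T) & T) = min(a, b) on (0.49, 0.51) = 0.49

0.49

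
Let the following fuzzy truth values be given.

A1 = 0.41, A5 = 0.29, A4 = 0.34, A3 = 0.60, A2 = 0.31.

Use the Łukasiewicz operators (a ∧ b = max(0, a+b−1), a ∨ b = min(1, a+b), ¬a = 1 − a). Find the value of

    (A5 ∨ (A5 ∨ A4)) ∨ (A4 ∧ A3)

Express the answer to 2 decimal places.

A5 ∨ A4 = min(1, a+b) on (0.29, 0.34) = 0.63
A5 ∨ (A5 ∨ A4) = min(1, a+b) on (0.29, 0.63) = 0.92
A4 ∧ A3 = max(0, a+b−1) on (0.34, 0.60) = 0.00
(A5 ∨ (A5 ∨ A4)) ∨ (A4 ∧ A3) = min(1, a+b) on (0.92, 0.00) = 0.92

0.92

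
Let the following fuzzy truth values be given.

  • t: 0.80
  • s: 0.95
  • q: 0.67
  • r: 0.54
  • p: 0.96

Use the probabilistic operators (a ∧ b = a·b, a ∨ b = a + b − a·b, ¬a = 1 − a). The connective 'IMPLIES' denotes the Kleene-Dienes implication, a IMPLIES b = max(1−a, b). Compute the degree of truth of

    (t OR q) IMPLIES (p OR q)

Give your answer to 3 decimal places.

0.987

t OR q = a + b − a·b on (0.8000, 0.6700) = 0.9340
p OR q = a + b − a·b on (0.9600, 0.6700) = 0.9868
(t OR q) IMPLIES (p OR q)  [Kleene-Dienes: max(1−a, b)] with a=0.9340, b=0.9868 → 0.9868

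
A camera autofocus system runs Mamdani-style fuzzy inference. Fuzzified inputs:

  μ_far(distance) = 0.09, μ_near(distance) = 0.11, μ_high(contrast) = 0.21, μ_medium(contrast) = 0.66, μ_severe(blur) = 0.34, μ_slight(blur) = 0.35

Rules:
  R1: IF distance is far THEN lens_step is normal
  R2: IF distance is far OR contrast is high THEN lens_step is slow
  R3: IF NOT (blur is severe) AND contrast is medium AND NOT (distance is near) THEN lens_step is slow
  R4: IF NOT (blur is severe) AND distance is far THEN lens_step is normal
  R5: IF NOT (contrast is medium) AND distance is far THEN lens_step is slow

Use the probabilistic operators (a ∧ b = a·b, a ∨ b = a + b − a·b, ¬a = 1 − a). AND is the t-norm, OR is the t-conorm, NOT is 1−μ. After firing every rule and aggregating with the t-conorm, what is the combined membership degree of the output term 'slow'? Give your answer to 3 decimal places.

0.573

R1: far=0.09 → w = 0.0900
R2: far=0.09, high=0.21; OR[a + b − a·b] → w = 0.2811
R3: ¬severe=1−0.34=0.66, medium=0.66, ¬near=1−0.11=0.89; AND[a·b] → w = 0.3877
R4: ¬severe=1−0.34=0.66, far=0.09; AND[a·b] → w = 0.0594
R5: ¬medium=1−0.66=0.34, far=0.09; AND[a·b] → w = 0.0306
Rules with consequent 'slow': {R2, R3, R5} → strengths 0.2811, 0.3877, 0.0306
Aggregate via t-conorm [a + b − a·b]: 0.5733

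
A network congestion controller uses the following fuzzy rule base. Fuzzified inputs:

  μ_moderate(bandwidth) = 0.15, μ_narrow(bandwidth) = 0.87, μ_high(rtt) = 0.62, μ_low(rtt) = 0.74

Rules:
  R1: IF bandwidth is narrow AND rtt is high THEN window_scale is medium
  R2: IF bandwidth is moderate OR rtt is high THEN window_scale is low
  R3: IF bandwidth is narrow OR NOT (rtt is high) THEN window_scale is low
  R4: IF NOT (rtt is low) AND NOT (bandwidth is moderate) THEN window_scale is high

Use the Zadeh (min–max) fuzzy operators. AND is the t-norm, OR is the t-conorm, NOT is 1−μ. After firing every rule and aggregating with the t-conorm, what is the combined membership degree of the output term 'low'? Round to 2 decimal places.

R1: narrow=0.87, high=0.62; AND[min(a, b)] → w = 0.62
R2: moderate=0.15, high=0.62; OR[max(a, b)] → w = 0.62
R3: narrow=0.87, ¬high=1−0.62=0.38; OR[max(a, b)] → w = 0.87
R4: ¬low=1−0.74=0.26, ¬moderate=1−0.15=0.85; AND[min(a, b)] → w = 0.26
Rules with consequent 'low': {R2, R3} → strengths 0.62, 0.87
Aggregate via t-conorm [max(a, b)]: 0.87

0.87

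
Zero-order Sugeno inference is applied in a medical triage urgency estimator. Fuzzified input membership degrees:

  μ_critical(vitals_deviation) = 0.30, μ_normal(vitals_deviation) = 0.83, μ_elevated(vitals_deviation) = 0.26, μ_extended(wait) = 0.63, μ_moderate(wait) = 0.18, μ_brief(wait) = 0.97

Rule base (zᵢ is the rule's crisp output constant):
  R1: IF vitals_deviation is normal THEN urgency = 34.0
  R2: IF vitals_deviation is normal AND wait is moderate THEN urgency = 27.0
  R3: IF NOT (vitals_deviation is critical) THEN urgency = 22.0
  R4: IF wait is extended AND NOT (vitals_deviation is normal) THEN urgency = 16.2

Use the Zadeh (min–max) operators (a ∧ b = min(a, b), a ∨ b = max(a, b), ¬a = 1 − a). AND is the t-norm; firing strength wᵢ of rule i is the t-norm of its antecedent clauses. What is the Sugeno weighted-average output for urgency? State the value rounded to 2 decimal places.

R1 (z=34.0): normal=0.83 → w = 0.83
R2 (z=27.0): normal=0.83, moderate=0.18; AND[min(a, b)] → w = 0.18
R3 (z=22.0): ¬critical=1−0.30=0.70 → w = 0.70
R4 (z=16.2): extended=0.63, ¬normal=1−0.83=0.17; AND[min(a, b)] → w = 0.17
Weighted average = (0.83·34.0 + 0.18·27.0 + 0.70·22.0 + 0.17·16.2) / (0.83 + 0.18 + 0.70 + 0.17)
  = 51.2340 / 1.8800 = 27.25

27.25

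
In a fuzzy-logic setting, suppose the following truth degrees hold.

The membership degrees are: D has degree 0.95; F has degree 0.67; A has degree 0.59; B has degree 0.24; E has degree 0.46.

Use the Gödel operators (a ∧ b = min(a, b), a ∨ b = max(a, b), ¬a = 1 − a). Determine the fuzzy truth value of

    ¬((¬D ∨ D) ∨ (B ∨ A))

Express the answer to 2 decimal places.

0.05

¬D = 1 − 0.95 = 0.05
¬D ∨ D = max(a, b) on (0.05, 0.95) = 0.95
B ∨ A = max(a, b) on (0.24, 0.59) = 0.59
(¬D ∨ D) ∨ (B ∨ A) = max(a, b) on (0.95, 0.59) = 0.95
¬((¬D ∨ D) ∨ (B ∨ A)) = 1 − 0.95 = 0.05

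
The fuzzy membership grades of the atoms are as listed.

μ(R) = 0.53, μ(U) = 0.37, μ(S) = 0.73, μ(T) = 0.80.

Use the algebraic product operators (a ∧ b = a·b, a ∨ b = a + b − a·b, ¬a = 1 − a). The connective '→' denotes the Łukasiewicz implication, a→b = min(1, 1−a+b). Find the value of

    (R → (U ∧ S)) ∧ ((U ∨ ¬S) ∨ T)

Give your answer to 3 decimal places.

0.672

U ∧ S = a·b on (0.3700, 0.7300) = 0.2701
R → (U ∧ S)  [Łukasiewicz: min(1, 1−a+b)] with a=0.5300, b=0.2701 → 0.7401
¬S = 1 − 0.7300 = 0.2700
U ∨ ¬S = a + b − a·b on (0.3700, 0.2700) = 0.5401
(U ∨ ¬S) ∨ T = a + b − a·b on (0.5401, 0.8000) = 0.9080
(R → (U ∧ S)) ∧ ((U ∨ ¬S) ∨ T) = a·b on (0.7401, 0.9080) = 0.6720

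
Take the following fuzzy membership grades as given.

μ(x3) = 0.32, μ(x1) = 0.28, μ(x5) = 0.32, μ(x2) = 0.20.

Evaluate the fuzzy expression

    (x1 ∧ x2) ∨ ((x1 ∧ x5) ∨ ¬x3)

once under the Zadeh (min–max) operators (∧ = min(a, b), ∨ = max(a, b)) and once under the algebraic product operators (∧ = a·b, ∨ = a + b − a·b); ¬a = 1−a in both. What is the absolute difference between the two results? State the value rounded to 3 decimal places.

0.045

Under Zadeh (min–max):
  x1 ∧ x2 = min(a, b) on (0.28, 0.20) = 0.20
  x1 ∧ x5 = min(a, b) on (0.28, 0.32) = 0.28
  ¬x3 = 1 − 0.32 = 0.68
  (x1 ∧ x5) ∨ ¬x3 = max(a, b) on (0.28, 0.68) = 0.68
  (x1 ∧ x2) ∨ ((x1 ∧ x5) ∨ ¬x3) = max(a, b) on (0.20, 0.68) = 0.68
  → value = 0.6800
Under algebraic product:
  x1 ∧ x2 = a·b on (0.2800, 0.2000) = 0.0560
  x1 ∧ x5 = a·b on (0.2800, 0.3200) = 0.0896
  ¬x3 = 1 − 0.3200 = 0.6800
  (x1 ∧ x5) ∨ ¬x3 = a + b − a·b on (0.0896, 0.6800) = 0.7087
  (x1 ∧ x2) ∨ ((x1 ∧ x5) ∨ ¬x3) = a + b − a·b on (0.0560, 0.7087) = 0.7250
  → value = 0.7250
|0.6800 − 0.7250| = 0.045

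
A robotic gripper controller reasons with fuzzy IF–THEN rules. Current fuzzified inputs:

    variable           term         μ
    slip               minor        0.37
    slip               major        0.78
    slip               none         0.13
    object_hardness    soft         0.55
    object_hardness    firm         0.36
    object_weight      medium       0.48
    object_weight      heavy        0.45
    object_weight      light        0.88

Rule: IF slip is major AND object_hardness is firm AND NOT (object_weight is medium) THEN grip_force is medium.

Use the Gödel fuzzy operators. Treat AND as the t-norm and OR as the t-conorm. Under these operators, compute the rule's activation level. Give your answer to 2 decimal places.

0.36

firing strength: major=0.78, firm=0.36, ¬medium=1−0.48=0.52; AND[min(a, b)] → w = 0.36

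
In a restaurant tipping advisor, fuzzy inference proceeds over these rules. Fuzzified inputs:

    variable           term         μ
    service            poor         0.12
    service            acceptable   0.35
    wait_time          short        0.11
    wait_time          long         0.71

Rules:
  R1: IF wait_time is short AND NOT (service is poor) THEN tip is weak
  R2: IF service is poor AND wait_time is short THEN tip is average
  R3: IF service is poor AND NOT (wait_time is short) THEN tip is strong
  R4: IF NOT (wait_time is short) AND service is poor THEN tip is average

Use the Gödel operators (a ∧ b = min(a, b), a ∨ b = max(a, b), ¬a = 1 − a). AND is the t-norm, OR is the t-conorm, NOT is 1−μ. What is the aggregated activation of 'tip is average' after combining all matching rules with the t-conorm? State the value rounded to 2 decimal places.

R1: short=0.11, ¬poor=1−0.12=0.88; AND[min(a, b)] → w = 0.11
R2: poor=0.12, short=0.11; AND[min(a, b)] → w = 0.11
R3: poor=0.12, ¬short=1−0.11=0.89; AND[min(a, b)] → w = 0.12
R4: ¬short=1−0.11=0.89, poor=0.12; AND[min(a, b)] → w = 0.12
Rules with consequent 'average': {R2, R4} → strengths 0.11, 0.12
Aggregate via t-conorm [max(a, b)]: 0.12

0.12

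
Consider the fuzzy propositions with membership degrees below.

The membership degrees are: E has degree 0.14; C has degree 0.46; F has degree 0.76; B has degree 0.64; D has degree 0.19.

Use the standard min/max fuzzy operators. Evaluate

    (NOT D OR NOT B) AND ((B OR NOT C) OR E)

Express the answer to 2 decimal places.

NOT D = 1 − 0.19 = 0.81
NOT B = 1 − 0.64 = 0.36
NOT D OR NOT B = max(a, b) on (0.81, 0.36) = 0.81
NOT C = 1 − 0.46 = 0.54
B OR NOT C = max(a, b) on (0.64, 0.54) = 0.64
(B OR NOT C) OR E = max(a, b) on (0.64, 0.14) = 0.64
(NOT D OR NOT B) AND ((B OR NOT C) OR E) = min(a, b) on (0.81, 0.64) = 0.64

0.64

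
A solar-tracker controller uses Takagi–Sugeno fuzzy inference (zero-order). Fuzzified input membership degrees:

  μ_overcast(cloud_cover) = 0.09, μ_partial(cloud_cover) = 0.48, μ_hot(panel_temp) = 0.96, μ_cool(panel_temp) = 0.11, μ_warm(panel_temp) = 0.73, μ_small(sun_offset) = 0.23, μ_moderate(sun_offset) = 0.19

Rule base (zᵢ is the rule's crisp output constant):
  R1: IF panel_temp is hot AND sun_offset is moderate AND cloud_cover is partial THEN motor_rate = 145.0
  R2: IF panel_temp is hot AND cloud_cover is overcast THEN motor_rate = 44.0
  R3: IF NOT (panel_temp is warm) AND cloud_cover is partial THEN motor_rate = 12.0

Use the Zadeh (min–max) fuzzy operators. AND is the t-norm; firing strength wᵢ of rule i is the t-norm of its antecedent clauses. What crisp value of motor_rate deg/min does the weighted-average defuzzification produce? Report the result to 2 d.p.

R1 (z=145.0): hot=0.96, moderate=0.19, partial=0.48; AND[min(a, b)] → w = 0.19
R2 (z=44.0): hot=0.96, overcast=0.09; AND[min(a, b)] → w = 0.09
R3 (z=12.0): ¬warm=1−0.73=0.27, partial=0.48; AND[min(a, b)] → w = 0.27
Weighted average = (0.19·145.0 + 0.09·44.0 + 0.27·12.0) / (0.19 + 0.09 + 0.27)
  = 34.7500 / 0.5500 = 63.18

63.18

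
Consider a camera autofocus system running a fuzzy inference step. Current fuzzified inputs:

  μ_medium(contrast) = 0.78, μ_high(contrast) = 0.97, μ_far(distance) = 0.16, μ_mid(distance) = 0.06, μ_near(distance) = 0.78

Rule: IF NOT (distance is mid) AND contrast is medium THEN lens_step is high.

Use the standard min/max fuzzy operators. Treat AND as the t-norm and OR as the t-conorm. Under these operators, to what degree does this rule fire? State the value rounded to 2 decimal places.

0.78

firing strength: ¬mid=1−0.06=0.94, medium=0.78; AND[min(a, b)] → w = 0.78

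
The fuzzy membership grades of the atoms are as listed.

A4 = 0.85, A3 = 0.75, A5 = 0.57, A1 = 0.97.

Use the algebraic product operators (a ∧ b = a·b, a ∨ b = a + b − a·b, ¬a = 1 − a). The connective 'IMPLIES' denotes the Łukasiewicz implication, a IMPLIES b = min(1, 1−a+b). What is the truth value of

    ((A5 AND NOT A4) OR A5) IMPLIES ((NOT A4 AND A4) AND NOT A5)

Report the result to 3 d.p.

0.448

NOT A4 = 1 − 0.8500 = 0.1500
A5 AND NOT A4 = a·b on (0.5700, 0.1500) = 0.0855
(A5 AND NOT A4) OR A5 = a + b − a·b on (0.0855, 0.5700) = 0.6068
NOT A4 = 1 − 0.8500 = 0.1500
NOT A4 AND A4 = a·b on (0.1500, 0.8500) = 0.1275
NOT A5 = 1 − 0.5700 = 0.4300
(NOT A4 AND A4) AND NOT A5 = a·b on (0.1275, 0.4300) = 0.0548
((A5 AND NOT A4) OR A5) IMPLIES ((NOT A4 AND A4) AND NOT A5)  [Łukasiewicz: min(1, 1−a+b)] with a=0.6068, b=0.0548 → 0.4481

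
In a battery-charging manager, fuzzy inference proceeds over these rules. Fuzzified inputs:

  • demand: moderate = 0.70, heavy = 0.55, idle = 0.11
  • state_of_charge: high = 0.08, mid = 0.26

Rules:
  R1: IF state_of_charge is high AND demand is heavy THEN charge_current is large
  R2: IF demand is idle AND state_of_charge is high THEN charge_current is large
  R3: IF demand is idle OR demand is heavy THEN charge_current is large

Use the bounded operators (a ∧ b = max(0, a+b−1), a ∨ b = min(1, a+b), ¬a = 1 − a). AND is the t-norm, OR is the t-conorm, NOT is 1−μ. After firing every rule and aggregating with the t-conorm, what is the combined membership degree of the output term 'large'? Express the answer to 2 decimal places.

R1: high=0.08, heavy=0.55; AND[max(0, a+b−1)] → w = 0.00
R2: idle=0.11, high=0.08; AND[max(0, a+b−1)] → w = 0.00
R3: idle=0.11, heavy=0.55; OR[min(1, a+b)] → w = 0.66
Rules with consequent 'large': {R1, R2, R3} → strengths 0.00, 0.00, 0.66
Aggregate via t-conorm [min(1, a+b)]: 0.66

0.66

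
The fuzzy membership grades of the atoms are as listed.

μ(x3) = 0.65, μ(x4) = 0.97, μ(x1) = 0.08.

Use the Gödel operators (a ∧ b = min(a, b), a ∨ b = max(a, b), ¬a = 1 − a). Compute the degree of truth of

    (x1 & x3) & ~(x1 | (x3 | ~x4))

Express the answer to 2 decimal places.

0.08

x1 & x3 = min(a, b) on (0.08, 0.65) = 0.08
~x4 = 1 − 0.97 = 0.03
x3 | ~x4 = max(a, b) on (0.65, 0.03) = 0.65
x1 | (x3 | ~x4) = max(a, b) on (0.08, 0.65) = 0.65
~(x1 | (x3 | ~x4)) = 1 − 0.65 = 0.35
(x1 & x3) & ~(x1 | (x3 | ~x4)) = min(a, b) on (0.08, 0.35) = 0.08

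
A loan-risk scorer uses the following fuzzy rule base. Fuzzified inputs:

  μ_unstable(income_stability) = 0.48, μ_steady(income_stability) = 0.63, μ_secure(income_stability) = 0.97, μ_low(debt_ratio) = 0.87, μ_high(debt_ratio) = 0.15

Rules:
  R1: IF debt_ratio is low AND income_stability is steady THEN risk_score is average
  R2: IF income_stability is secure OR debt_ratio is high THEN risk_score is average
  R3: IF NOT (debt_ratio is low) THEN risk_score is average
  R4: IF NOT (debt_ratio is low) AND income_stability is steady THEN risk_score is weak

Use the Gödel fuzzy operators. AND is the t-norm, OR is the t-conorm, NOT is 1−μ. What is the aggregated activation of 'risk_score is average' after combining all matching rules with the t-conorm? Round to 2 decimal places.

0.97

R1: low=0.87, steady=0.63; AND[min(a, b)] → w = 0.63
R2: secure=0.97, high=0.15; OR[max(a, b)] → w = 0.97
R3: ¬low=1−0.87=0.13 → w = 0.13
R4: ¬low=1−0.87=0.13, steady=0.63; AND[min(a, b)] → w = 0.13
Rules with consequent 'average': {R1, R2, R3} → strengths 0.63, 0.97, 0.13
Aggregate via t-conorm [max(a, b)]: 0.97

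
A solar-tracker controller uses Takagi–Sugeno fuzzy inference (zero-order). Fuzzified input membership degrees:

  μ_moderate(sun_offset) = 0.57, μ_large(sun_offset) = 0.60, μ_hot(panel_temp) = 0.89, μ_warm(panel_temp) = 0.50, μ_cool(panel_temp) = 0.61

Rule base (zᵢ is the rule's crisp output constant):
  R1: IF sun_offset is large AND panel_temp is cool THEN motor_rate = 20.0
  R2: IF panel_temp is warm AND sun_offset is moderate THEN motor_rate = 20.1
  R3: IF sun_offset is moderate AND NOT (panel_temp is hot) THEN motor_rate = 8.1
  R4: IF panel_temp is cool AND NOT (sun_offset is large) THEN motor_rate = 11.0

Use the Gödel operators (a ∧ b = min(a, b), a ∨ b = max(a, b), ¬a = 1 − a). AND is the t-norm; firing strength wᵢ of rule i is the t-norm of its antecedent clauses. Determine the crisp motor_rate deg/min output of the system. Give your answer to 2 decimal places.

R1 (z=20.0): large=0.60, cool=0.61; AND[min(a, b)] → w = 0.60
R2 (z=20.1): warm=0.50, moderate=0.57; AND[min(a, b)] → w = 0.50
R3 (z=8.1): moderate=0.57, ¬hot=1−0.89=0.11; AND[min(a, b)] → w = 0.11
R4 (z=11.0): cool=0.61, ¬large=1−0.60=0.40; AND[min(a, b)] → w = 0.40
Weighted average = (0.60·20.0 + 0.50·20.1 + 0.11·8.1 + 0.40·11.0) / (0.60 + 0.50 + 0.11 + 0.40)
  = 27.3410 / 1.6100 = 16.98

16.98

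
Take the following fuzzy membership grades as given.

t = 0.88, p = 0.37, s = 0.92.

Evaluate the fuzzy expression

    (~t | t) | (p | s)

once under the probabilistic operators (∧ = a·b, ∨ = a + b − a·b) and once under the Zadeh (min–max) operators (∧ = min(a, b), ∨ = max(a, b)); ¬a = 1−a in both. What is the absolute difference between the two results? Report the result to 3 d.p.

Under probabilistic:
  ~t = 1 − 0.8800 = 0.1200
  ~t | t = a + b − a·b on (0.1200, 0.8800) = 0.8944
  p | s = a + b − a·b on (0.3700, 0.9200) = 0.9496
  (~t | t) | (p | s) = a + b − a·b on (0.8944, 0.9496) = 0.9947
  → value = 0.9947
Under Zadeh (min–max):
  ~t = 1 − 0.88 = 0.12
  ~t | t = max(a, b) on (0.12, 0.88) = 0.88
  p | s = max(a, b) on (0.37, 0.92) = 0.92
  (~t | t) | (p | s) = max(a, b) on (0.88, 0.92) = 0.92
  → value = 0.9200
|0.9947 − 0.9200| = 0.075

0.075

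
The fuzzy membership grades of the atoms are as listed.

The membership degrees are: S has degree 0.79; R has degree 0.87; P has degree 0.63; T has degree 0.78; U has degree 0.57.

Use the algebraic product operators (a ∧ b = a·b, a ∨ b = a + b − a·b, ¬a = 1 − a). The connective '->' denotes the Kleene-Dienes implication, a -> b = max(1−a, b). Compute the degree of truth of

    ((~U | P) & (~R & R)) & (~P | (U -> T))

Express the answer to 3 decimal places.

0.077

~U = 1 − 0.5700 = 0.4300
~U | P = a + b − a·b on (0.4300, 0.6300) = 0.7891
~R = 1 − 0.8700 = 0.1300
~R & R = a·b on (0.1300, 0.8700) = 0.1131
(~U | P) & (~R & R) = a·b on (0.7891, 0.1131) = 0.0892
~P = 1 − 0.6300 = 0.3700
U -> T  [Kleene-Dienes: max(1−a, b)] with a=0.5700, b=0.7800 → 0.7800
~P | (U -> T) = a + b − a·b on (0.3700, 0.7800) = 0.8614
((~U | P) & (~R & R)) & (~P | (U -> T)) = a·b on (0.0892, 0.8614) = 0.0769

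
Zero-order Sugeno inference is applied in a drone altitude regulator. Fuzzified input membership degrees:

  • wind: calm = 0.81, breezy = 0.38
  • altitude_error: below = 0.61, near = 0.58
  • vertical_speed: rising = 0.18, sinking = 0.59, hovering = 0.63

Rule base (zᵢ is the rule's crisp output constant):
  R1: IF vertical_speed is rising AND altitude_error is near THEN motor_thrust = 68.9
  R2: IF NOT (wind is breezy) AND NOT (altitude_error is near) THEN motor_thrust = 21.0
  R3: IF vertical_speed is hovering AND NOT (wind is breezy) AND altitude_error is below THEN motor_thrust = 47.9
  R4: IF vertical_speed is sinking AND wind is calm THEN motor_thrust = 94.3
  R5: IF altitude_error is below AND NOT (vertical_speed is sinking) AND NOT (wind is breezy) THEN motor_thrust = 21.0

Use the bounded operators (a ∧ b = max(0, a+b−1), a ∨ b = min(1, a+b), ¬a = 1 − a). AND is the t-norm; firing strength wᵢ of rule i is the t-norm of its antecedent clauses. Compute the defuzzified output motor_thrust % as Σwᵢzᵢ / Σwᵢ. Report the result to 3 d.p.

87.636

R1 (z=68.9): rising=0.18, near=0.58; AND[max(0, a+b−1)] → w = 0.00
R2 (z=21.0): ¬breezy=1−0.38=0.62, ¬near=1−0.58=0.42; AND[max(0, a+b−1)] → w = 0.04
R3 (z=47.9): hovering=0.63, ¬breezy=1−0.38=0.62, below=0.61; AND[max(0, a+b−1)] → w = 0.00
R4 (z=94.3): sinking=0.59, calm=0.81; AND[max(0, a+b−1)] → w = 0.40
R5 (z=21.0): below=0.61, ¬sinking=1−0.59=0.41, ¬breezy=1−0.38=0.62; AND[max(0, a+b−1)] → w = 0.00
Weighted average = (0.00·68.9 + 0.04·21.0 + 0.00·47.9 + 0.40·94.3 + 0.00·21.0) / (0.00 + 0.04 + 0.00 + 0.40 + 0.00)
  = 38.5600 / 0.4400 = 87.636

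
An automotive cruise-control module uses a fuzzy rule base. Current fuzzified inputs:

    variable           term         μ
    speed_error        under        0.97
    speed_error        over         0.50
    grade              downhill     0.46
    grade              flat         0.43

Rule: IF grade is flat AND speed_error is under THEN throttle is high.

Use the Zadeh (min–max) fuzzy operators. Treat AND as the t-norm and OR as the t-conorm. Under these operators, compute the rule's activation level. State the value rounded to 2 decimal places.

firing strength: flat=0.43, under=0.97; AND[min(a, b)] → w = 0.43

0.43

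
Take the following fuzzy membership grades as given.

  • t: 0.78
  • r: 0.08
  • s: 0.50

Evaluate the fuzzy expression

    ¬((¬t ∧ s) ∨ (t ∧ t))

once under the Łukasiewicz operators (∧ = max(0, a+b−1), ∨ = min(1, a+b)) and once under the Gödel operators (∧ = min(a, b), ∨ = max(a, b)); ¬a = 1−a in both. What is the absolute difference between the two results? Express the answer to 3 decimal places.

Under Łukasiewicz:
  ¬t = 1 − 0.78 = 0.22
  ¬t ∧ s = max(0, a+b−1) on (0.22, 0.50) = 0.00
  t ∧ t = max(0, a+b−1) on (0.78, 0.78) = 0.56
  (¬t ∧ s) ∨ (t ∧ t) = min(1, a+b) on (0.00, 0.56) = 0.56
  ¬((¬t ∧ s) ∨ (t ∧ t)) = 1 − 0.56 = 0.44
  → value = 0.4400
Under Gödel:
  ¬t = 1 − 0.78 = 0.22
  ¬t ∧ s = min(a, b) on (0.22, 0.50) = 0.22
  t ∧ t = min(a, b) on (0.78, 0.78) = 0.78
  (¬t ∧ s) ∨ (t ∧ t) = max(a, b) on (0.22, 0.78) = 0.78
  ¬((¬t ∧ s) ∨ (t ∧ t)) = 1 − 0.78 = 0.22
  → value = 0.2200
|0.4400 − 0.2200| = 0.220

0.220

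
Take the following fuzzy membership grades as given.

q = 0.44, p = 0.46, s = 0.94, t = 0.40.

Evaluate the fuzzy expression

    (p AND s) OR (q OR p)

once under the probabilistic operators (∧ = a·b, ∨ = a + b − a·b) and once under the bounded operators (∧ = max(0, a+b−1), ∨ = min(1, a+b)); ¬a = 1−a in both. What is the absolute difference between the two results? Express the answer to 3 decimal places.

0.172

Under probabilistic:
  p AND s = a·b on (0.4600, 0.9400) = 0.4324
  q OR p = a + b − a·b on (0.4400, 0.4600) = 0.6976
  (p AND s) OR (q OR p) = a + b − a·b on (0.4324, 0.6976) = 0.8284
  → value = 0.8284
Under bounded:
  p AND s = max(0, a+b−1) on (0.46, 0.94) = 0.40
  q OR p = min(1, a+b) on (0.44, 0.46) = 0.90
  (p AND s) OR (q OR p) = min(1, a+b) on (0.40, 0.90) = 1.00
  → value = 1.0000
|0.8284 − 1.0000| = 0.172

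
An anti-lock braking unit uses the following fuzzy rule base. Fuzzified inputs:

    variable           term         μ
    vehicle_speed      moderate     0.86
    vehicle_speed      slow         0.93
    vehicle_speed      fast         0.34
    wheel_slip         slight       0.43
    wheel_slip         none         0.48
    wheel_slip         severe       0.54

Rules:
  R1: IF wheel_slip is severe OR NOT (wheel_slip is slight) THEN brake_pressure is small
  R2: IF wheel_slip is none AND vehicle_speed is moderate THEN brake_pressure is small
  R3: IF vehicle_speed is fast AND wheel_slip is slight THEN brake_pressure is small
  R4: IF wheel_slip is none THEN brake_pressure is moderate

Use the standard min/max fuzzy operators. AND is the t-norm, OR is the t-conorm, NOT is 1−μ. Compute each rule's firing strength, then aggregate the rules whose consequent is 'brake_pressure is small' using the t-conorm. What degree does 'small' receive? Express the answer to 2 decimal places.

0.57

R1: severe=0.54, ¬slight=1−0.43=0.57; OR[max(a, b)] → w = 0.57
R2: none=0.48, moderate=0.86; AND[min(a, b)] → w = 0.48
R3: fast=0.34, slight=0.43; AND[min(a, b)] → w = 0.34
R4: none=0.48 → w = 0.48
Rules with consequent 'small': {R1, R2, R3} → strengths 0.57, 0.48, 0.34
Aggregate via t-conorm [max(a, b)]: 0.57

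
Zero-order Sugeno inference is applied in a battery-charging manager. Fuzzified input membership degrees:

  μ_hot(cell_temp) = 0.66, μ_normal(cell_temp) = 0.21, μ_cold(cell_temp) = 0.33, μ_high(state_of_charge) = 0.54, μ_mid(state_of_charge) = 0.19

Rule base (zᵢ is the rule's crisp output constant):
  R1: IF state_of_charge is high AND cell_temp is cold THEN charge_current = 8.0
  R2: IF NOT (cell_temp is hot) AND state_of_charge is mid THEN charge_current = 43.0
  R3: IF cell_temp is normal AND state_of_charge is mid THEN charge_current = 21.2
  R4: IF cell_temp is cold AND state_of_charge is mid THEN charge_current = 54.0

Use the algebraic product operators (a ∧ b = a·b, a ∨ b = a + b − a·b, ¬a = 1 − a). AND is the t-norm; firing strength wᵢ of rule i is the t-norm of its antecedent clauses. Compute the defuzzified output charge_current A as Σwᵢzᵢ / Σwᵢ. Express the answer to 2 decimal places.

24.42

R1 (z=8.0): high=0.54, cold=0.33; AND[a·b] → w = 0.1782
R2 (z=43.0): ¬hot=1−0.66=0.34, mid=0.19; AND[a·b] → w = 0.0646
R3 (z=21.2): normal=0.21, mid=0.19; AND[a·b] → w = 0.0399
R4 (z=54.0): cold=0.33, mid=0.19; AND[a·b] → w = 0.0627
Weighted average = (0.1782·8.0 + 0.0646·43.0 + 0.0399·21.2 + 0.0627·54.0) / (0.1782 + 0.0646 + 0.0399 + 0.0627)
  = 8.4351 / 0.3454 = 24.42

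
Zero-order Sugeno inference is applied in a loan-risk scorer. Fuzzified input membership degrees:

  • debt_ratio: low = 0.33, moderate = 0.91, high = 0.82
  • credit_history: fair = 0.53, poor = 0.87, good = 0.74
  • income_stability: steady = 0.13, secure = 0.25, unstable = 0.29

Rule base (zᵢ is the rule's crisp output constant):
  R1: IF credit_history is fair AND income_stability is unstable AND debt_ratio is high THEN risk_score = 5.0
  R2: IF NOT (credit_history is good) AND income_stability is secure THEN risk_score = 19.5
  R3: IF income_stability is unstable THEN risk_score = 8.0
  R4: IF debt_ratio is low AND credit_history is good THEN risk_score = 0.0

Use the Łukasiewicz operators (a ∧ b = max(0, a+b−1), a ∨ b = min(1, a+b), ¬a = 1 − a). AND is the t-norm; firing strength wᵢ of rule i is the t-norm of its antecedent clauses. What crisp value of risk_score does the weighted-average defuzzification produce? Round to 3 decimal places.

R1 (z=5.0): fair=0.53, unstable=0.29, high=0.82; AND[max(0, a+b−1)] → w = 0.00
R2 (z=19.5): ¬good=1−0.74=0.26, secure=0.25; AND[max(0, a+b−1)] → w = 0.00
R3 (z=8.0): unstable=0.29 → w = 0.29
R4 (z=0.0): low=0.33, good=0.74; AND[max(0, a+b−1)] → w = 0.07
Weighted average = (0.00·5.0 + 0.00·19.5 + 0.29·8.0 + 0.07·0.0) / (0.00 + 0.00 + 0.29 + 0.07)
  = 2.3200 / 0.3600 = 6.444

6.444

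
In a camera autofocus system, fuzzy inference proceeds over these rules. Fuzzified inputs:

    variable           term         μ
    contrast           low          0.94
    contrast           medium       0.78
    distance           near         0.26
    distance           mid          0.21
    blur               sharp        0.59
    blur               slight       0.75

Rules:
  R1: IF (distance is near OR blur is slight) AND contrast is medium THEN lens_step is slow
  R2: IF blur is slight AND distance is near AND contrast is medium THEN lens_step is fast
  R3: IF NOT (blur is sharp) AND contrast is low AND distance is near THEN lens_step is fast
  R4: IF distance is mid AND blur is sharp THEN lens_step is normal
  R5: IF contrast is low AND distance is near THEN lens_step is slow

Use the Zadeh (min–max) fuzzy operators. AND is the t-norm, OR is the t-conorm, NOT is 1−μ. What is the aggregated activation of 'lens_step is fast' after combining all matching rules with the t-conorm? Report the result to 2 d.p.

R1: (near=0.26 OR slight=0.75) = 0.75; AND[min(a, b)] with medium=0.78 → w = 0.75
R2: slight=0.75, near=0.26, medium=0.78; AND[min(a, b)] → w = 0.26
R3: ¬sharp=1−0.59=0.41, low=0.94, near=0.26; AND[min(a, b)] → w = 0.26
R4: mid=0.21, sharp=0.59; AND[min(a, b)] → w = 0.21
R5: low=0.94, near=0.26; AND[min(a, b)] → w = 0.26
Rules with consequent 'fast': {R2, R3} → strengths 0.26, 0.26
Aggregate via t-conorm [max(a, b)]: 0.26

0.26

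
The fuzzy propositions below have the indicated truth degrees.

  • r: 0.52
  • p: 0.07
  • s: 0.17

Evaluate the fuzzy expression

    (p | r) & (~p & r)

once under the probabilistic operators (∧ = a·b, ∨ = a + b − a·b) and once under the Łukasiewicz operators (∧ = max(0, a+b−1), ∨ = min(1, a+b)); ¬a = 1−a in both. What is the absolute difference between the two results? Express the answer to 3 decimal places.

0.228

Under probabilistic:
  p | r = a + b − a·b on (0.0700, 0.5200) = 0.5536
  ~p = 1 − 0.0700 = 0.9300
  ~p & r = a·b on (0.9300, 0.5200) = 0.4836
  (p | r) & (~p & r) = a·b on (0.5536, 0.4836) = 0.2677
  → value = 0.2677
Under Łukasiewicz:
  p | r = min(1, a+b) on (0.07, 0.52) = 0.59
  ~p = 1 − 0.07 = 0.93
  ~p & r = max(0, a+b−1) on (0.93, 0.52) = 0.45
  (p | r) & (~p & r) = max(0, a+b−1) on (0.59, 0.45) = 0.04
  → value = 0.0400
|0.2677 − 0.0400| = 0.228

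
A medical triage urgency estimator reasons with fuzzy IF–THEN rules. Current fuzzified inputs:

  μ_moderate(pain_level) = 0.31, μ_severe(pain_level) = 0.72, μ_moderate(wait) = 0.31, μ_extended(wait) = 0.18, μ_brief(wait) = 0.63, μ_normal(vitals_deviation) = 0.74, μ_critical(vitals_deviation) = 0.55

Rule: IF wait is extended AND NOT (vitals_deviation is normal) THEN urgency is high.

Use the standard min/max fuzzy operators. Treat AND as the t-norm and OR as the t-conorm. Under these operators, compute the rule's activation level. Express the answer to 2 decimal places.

firing strength: extended=0.18, ¬normal=1−0.74=0.26; AND[min(a, b)] → w = 0.18

0.18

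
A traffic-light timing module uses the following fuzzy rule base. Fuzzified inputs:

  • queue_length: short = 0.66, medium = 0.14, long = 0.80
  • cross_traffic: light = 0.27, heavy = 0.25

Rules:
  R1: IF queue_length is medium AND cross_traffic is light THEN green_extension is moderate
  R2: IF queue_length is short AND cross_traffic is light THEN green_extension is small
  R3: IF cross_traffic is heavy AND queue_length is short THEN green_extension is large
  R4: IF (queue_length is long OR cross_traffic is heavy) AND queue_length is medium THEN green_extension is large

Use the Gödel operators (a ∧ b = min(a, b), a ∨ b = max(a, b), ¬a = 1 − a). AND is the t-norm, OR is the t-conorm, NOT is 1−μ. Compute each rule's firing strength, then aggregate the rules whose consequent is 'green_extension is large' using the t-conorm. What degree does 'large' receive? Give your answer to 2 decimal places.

0.25

R1: medium=0.14, light=0.27; AND[min(a, b)] → w = 0.14
R2: short=0.66, light=0.27; AND[min(a, b)] → w = 0.27
R3: heavy=0.25, short=0.66; AND[min(a, b)] → w = 0.25
R4: (long=0.80 OR heavy=0.25) = 0.80; AND[min(a, b)] with medium=0.14 → w = 0.14
Rules with consequent 'large': {R3, R4} → strengths 0.25, 0.14
Aggregate via t-conorm [max(a, b)]: 0.25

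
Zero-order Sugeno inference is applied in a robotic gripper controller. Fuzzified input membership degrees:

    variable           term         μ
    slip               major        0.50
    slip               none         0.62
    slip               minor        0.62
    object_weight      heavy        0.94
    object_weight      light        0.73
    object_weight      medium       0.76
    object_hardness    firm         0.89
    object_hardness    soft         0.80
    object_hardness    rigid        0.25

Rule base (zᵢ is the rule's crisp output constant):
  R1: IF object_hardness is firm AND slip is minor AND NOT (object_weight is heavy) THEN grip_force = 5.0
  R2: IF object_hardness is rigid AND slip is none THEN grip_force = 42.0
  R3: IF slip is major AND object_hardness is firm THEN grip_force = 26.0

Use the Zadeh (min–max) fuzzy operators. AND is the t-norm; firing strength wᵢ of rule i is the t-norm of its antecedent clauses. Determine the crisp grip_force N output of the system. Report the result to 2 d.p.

R1 (z=5.0): firm=0.89, minor=0.62, ¬heavy=1−0.94=0.06; AND[min(a, b)] → w = 0.06
R2 (z=42.0): rigid=0.25, none=0.62; AND[min(a, b)] → w = 0.25
R3 (z=26.0): major=0.50, firm=0.89; AND[min(a, b)] → w = 0.50
Weighted average = (0.06·5.0 + 0.25·42.0 + 0.50·26.0) / (0.06 + 0.25 + 0.50)
  = 23.8000 / 0.8100 = 29.38

29.38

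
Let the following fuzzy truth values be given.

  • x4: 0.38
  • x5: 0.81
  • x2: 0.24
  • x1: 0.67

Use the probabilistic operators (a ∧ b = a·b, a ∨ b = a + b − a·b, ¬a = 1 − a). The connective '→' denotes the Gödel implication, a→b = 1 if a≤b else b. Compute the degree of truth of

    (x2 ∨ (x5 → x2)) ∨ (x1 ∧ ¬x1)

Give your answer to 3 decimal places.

0.550

x5 → x2  [Gödel: 1 if a≤b else b] with a=0.8100, b=0.2400 → 0.2400
x2 ∨ (x5 → x2) = a + b − a·b on (0.2400, 0.2400) = 0.4224
¬x1 = 1 − 0.6700 = 0.3300
x1 ∧ ¬x1 = a·b on (0.6700, 0.3300) = 0.2211
(x2 ∨ (x5 → x2)) ∨ (x1 ∧ ¬x1) = a + b − a·b on (0.4224, 0.2211) = 0.5501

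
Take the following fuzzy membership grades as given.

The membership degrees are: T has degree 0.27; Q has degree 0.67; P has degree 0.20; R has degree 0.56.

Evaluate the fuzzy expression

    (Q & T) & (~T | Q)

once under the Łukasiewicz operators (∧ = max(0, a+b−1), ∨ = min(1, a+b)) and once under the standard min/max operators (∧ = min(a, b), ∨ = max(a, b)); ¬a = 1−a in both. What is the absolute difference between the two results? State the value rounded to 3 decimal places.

Under Łukasiewicz:
  Q & T = max(0, a+b−1) on (0.67, 0.27) = 0.00
  ~T = 1 − 0.27 = 0.73
  ~T | Q = min(1, a+b) on (0.73, 0.67) = 1.00
  (Q & T) & (~T | Q) = max(0, a+b−1) on (0.00, 1.00) = 0.00
  → value = 0.0000
Under standard min/max:
  Q & T = min(a, b) on (0.67, 0.27) = 0.27
  ~T = 1 − 0.27 = 0.73
  ~T | Q = max(a, b) on (0.73, 0.67) = 0.73
  (Q & T) & (~T | Q) = min(a, b) on (0.27, 0.73) = 0.27
  → value = 0.2700
|0.0000 − 0.2700| = 0.270

0.270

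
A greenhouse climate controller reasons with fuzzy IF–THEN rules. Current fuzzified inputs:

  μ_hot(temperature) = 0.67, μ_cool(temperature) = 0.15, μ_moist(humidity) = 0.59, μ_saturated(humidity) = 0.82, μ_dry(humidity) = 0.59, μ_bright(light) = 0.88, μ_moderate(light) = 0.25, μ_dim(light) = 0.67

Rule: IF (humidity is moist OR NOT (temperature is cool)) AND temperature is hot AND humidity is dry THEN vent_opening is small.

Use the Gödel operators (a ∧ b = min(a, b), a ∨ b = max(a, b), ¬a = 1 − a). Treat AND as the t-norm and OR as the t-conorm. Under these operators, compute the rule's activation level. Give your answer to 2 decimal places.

firing strength: (moist=0.59 OR ¬cool=1−0.15=0.85) = 0.85; AND[min(a, b)] with hot=0.67, dry=0.59 → w = 0.59

0.59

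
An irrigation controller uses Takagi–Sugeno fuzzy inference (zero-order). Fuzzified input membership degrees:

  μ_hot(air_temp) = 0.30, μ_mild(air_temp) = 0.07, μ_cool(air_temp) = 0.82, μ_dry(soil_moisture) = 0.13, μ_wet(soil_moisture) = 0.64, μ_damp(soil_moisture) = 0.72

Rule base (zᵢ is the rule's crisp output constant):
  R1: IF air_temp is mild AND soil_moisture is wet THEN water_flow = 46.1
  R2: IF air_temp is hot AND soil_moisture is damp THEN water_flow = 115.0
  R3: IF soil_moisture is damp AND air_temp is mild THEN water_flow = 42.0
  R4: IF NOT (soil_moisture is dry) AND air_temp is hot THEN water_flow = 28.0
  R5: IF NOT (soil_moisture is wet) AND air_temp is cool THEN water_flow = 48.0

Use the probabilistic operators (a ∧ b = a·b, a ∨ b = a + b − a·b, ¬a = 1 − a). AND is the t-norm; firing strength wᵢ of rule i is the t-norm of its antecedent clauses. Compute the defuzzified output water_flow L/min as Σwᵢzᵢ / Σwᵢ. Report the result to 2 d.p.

58.22

R1 (z=46.1): mild=0.07, wet=0.64; AND[a·b] → w = 0.0448
R2 (z=115.0): hot=0.30, damp=0.72; AND[a·b] → w = 0.2160
R3 (z=42.0): damp=0.72, mild=0.07; AND[a·b] → w = 0.0504
R4 (z=28.0): ¬dry=1−0.13=0.87, hot=0.30; AND[a·b] → w = 0.2610
R5 (z=48.0): ¬wet=1−0.64=0.36, cool=0.82; AND[a·b] → w = 0.2952
Weighted average = (0.0448·46.1 + 0.2160·115.0 + 0.0504·42.0 + 0.2610·28.0 + 0.2952·48.0) / (0.0448 + 0.2160 + 0.0504 + 0.2610 + 0.2952)
  = 50.4997 / 0.8674 = 58.22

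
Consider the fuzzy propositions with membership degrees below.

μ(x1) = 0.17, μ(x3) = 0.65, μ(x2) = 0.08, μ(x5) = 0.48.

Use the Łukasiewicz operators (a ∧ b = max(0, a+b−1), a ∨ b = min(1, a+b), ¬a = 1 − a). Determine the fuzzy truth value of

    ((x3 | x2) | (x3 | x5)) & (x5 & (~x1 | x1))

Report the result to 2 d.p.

0.48

x3 | x2 = min(1, a+b) on (0.65, 0.08) = 0.73
x3 | x5 = min(1, a+b) on (0.65, 0.48) = 1.00
(x3 | x2) | (x3 | x5) = min(1, a+b) on (0.73, 1.00) = 1.00
~x1 = 1 − 0.17 = 0.83
~x1 | x1 = min(1, a+b) on (0.83, 0.17) = 1.00
x5 & (~x1 | x1) = max(0, a+b−1) on (0.48, 1.00) = 0.48
((x3 | x2) | (x3 | x5)) & (x5 & (~x1 | x1)) = max(0, a+b−1) on (1.00, 0.48) = 0.48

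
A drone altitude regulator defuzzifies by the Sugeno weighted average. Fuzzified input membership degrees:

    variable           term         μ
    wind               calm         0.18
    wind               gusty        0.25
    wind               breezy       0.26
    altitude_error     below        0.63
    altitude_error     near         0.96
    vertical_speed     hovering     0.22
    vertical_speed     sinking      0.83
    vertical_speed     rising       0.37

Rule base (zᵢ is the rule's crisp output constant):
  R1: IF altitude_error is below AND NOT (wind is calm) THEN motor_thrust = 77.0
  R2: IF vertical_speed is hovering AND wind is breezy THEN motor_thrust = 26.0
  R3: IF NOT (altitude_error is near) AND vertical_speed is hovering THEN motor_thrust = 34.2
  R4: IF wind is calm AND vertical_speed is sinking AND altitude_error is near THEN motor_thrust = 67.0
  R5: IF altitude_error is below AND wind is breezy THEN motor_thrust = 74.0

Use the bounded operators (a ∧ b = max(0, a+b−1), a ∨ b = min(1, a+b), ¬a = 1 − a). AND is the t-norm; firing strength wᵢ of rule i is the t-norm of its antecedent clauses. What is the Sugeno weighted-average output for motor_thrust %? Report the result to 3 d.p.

77.000

R1 (z=77.0): below=0.63, ¬calm=1−0.18=0.82; AND[max(0, a+b−1)] → w = 0.45
R2 (z=26.0): hovering=0.22, breezy=0.26; AND[max(0, a+b−1)] → w = 0.00
R3 (z=34.2): ¬near=1−0.96=0.04, hovering=0.22; AND[max(0, a+b−1)] → w = 0.00
R4 (z=67.0): calm=0.18, sinking=0.83, near=0.96; AND[max(0, a+b−1)] → w = 0.00
R5 (z=74.0): below=0.63, breezy=0.26; AND[max(0, a+b−1)] → w = 0.00
Weighted average = (0.45·77.0 + 0.00·26.0 + 0.00·34.2 + 0.00·67.0 + 0.00·74.0) / (0.45 + 0.00 + 0.00 + 0.00 + 0.00)
  = 34.6500 / 0.4500 = 77.000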